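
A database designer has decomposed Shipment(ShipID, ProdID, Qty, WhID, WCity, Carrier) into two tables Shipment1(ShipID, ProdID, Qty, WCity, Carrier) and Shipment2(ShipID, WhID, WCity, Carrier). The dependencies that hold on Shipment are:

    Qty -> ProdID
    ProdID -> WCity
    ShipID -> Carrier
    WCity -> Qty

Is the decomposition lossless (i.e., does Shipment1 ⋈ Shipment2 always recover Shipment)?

Yes

Common attributes: Shipment1 ∩ Shipment2 = {ShipID, WCity, Carrier}.
Closure of {ShipID, WCity, Carrier}: WCity → Qty applies, adding Qty; Qty → ProdID applies, adding ProdID. So (ShipID, WCity, Carrier)⁺ = {ShipID, ProdID, Qty, WCity, Carrier}.
This closure contains every attribute of Shipment1, so Shipment1 ∩ Shipment2 → Shipment1. The join is lossless.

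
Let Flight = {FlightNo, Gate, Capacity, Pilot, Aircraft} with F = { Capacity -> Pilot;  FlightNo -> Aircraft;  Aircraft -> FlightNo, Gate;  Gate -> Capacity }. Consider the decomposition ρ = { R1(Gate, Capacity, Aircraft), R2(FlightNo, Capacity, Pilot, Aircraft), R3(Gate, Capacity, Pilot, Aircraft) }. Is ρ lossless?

Yes

Chase test. Columns are FlightNo, Gate, Capacity, Pilot, Aircraft; row i has aⱼ where attribute j ∈ Ri, else bᵢⱼ.
Initial tableau (one row per fragment):
  row 1: b11 a2 a3 b14 a5
  row 2: a1 b22 a3 a4 a5
  row 3: b31 a2 a3 a4 a5
Rows 1 and 2 agree on Capacity; apply Capacity→Pilot and equate their Pilot entries.
Rows 1 and 2 agree on Aircraft; apply Aircraft→FlightNo, Gate and equate their FlightNo, Gate entries.
Rows 1 and 3 agree on Aircraft; apply Aircraft→FlightNo, Gate and equate their FlightNo, Gate entries.
Row 1 is now all distinguished symbols — the join is lossless.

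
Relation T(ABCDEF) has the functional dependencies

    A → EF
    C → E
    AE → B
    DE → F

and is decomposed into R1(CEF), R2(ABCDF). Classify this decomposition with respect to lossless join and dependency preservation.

lossless but not dependency-preserving

Lossless test: (CF)⁺ = {CEF}, which contains all of one fragment — lossless.
Dependency preservation: the restricted closure of {A} across the fragments never reaches {EF}, so A → EF cannot be enforced without a join — not preserved.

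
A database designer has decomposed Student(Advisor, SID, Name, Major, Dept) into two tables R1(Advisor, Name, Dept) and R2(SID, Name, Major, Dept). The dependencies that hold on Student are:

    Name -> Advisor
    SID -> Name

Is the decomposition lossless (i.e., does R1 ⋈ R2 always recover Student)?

Common attributes: R1 ∩ R2 = {Name, Dept}.
Closure of {Name, Dept}: Name → Advisor applies, adding Advisor. So (Name, Dept)⁺ = {Advisor, Name, Dept}.
This closure contains every attribute of R1, so R1 ∩ R2 → R1. The join is lossless.

Yes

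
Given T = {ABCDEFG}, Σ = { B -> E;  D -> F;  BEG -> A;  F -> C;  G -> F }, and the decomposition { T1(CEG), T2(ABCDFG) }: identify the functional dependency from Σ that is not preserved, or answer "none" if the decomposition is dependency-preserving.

B -> E

Check B → E: no single fragment contains all of {BE}, and the restricted closure of {B} across the fragments never reaches {E}.
D → F is preserved.
BEG → A is preserved.
F → C is preserved.
G → F is preserved.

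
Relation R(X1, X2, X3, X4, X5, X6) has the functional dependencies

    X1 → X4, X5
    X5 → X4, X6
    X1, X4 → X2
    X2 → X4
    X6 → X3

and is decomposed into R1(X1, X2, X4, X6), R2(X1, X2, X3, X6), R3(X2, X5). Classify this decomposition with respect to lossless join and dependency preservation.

Lossless test (chase): Rows 1 and 2 agree on X1; apply X1→X4, X5 and equate their X4, X5 entries. Rows 1 and 3 agree on X2; apply X2→X4 and equate their X4 entries. Rows 1 and 2 agree on X6; apply X6→X3 and equate their X3 entries. No row becomes fully distinguished — the join is lossy.
Dependency preservation: the restricted closure of {X1} across the fragments never reaches {X4, X5}, so X1 → X4, X5 cannot be enforced without a join — not preserved.

lossy and not dependency-preserving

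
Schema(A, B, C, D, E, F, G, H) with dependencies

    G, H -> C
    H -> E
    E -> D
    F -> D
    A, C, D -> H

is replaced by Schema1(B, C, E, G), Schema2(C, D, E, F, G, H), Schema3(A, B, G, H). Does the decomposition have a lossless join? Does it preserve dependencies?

lossy and not dependency-preserving

Lossless test (chase): Rows 2 and 3 agree on G, H; apply G, H→C and equate their C entries. Rows 2 and 3 agree on H; apply H→E and equate their E entries. Rows 1 and 2 agree on E; apply E→D and equate their D entries. Rows 1 and 3 agree on E; apply E→D and equate their D entries. No row becomes fully distinguished — the join is lossy.
Dependency preservation: the restricted closure of {A, C, D} across the fragments never reaches {H}, so A, C, D → H cannot be enforced without a join — not preserved.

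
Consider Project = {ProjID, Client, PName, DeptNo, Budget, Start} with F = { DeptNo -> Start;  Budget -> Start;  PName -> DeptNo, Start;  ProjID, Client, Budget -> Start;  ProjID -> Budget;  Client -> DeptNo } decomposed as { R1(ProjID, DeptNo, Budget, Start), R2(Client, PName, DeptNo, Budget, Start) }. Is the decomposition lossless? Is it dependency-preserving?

Lossless test: (DeptNo, Budget, Start)⁺ = {DeptNo, Budget, Start}, which is a superkey of neither fragment — lossy.
Dependency preservation: ProjID, Client, Budget → Start is not contained in any single fragment, but the restricted closure of its left-hand side across the fragments still reaches the right-hand side; the remaining FDs each lie inside some fragment. All dependencies are preserved.

lossy but dependency-preserving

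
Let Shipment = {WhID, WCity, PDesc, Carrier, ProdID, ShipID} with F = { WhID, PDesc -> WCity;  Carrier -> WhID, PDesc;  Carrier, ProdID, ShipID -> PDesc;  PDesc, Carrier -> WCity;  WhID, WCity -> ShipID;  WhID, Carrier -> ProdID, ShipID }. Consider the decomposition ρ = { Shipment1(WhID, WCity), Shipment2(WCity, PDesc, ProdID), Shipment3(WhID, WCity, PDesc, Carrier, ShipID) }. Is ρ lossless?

No

Chase test. Columns are WhID, WCity, PDesc, Carrier, ProdID, ShipID; row i has aⱼ where attribute j ∈ Shipmenti, else bᵢⱼ.
Initial tableau (one row per fragment):
  row 1: a1 a2 b13 b14 b15 b16
  row 2: b21 a2 a3 b24 a5 b26
  row 3: a1 a2 a3 a4 b35 a6
Rows 1 and 3 agree on WhID, WCity; apply WhID, WCity→ShipID and equate their ShipID entries.
No row becomes fully distinguished — the join is lossy.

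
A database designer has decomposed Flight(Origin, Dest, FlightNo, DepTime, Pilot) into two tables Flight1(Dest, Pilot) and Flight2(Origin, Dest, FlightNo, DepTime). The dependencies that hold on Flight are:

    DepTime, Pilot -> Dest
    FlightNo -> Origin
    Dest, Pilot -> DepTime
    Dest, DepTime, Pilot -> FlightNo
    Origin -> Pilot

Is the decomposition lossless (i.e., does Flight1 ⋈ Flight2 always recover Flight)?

Common attributes: Flight1 ∩ Flight2 = {Dest}.
No dependency enlarges {Dest}, so (Dest)⁺ = {Dest}.
The closure contains neither all of Flight1 = {Dest, Pilot} nor all of Flight2 = {Origin, Dest, FlightNo, DepTime}, so the common attributes are not a superkey of either fragment. The join is lossy.

No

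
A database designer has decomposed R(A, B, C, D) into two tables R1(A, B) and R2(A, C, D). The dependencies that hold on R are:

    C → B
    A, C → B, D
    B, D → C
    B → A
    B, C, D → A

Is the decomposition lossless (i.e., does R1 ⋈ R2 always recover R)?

No

Common attributes: R1 ∩ R2 = {A}.
No dependency enlarges {A}, so (A)⁺ = {A}.
The closure contains neither all of R1 = {A, B} nor all of R2 = {A, C, D}, so the common attributes are not a superkey of either fragment. The join is lossy.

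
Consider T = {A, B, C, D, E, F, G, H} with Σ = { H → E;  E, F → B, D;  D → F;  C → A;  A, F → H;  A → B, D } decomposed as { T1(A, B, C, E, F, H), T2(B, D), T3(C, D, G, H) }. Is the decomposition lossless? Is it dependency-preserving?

Lossless test (chase): Rows 1 and 3 agree on H; apply H→E and equate their E entries. Rows 2 and 3 agree on D; apply D→F and equate their F entries. Rows 1 and 3 agree on C; apply C→A and equate their A entries. Rows 1 and 3 agree on A; apply A→B, D and equate their B, D entries. Rows 1 and 2 agree on D; apply D→F and equate their F entries. Row 3 is now all distinguished symbols — the join is lossless.
Dependency preservation: the restricted closure of {E, F} across the fragments never reaches {B, D}, so E, F → B, D cannot be enforced without a join — not preserved.

lossless but not dependency-preserving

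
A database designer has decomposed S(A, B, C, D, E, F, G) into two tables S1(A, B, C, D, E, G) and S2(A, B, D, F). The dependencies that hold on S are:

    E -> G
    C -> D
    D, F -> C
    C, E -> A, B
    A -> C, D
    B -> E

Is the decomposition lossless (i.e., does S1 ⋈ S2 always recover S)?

Yes

Common attributes: S1 ∩ S2 = {A, B, D}.
Closure of {A, B, D}: A → C, D applies, adding C; B → E applies, adding E; E → G applies, adding G. So (A, B, D)⁺ = {A, B, C, D, E, G}.
This closure contains every attribute of S1, so S1 ∩ S2 → S1. The join is lossless.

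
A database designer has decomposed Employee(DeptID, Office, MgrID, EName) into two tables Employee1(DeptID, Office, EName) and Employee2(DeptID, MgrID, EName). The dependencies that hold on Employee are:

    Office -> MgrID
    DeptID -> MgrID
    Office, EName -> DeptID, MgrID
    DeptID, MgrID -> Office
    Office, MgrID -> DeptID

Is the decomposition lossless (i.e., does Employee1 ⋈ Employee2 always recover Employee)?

Yes

Common attributes: Employee1 ∩ Employee2 = {DeptID, EName}.
Closure of {DeptID, EName}: DeptID → MgrID applies, adding MgrID; DeptID, MgrID → Office applies, adding Office. So (DeptID, EName)⁺ = {DeptID, Office, MgrID, EName}.
This closure contains every attribute of Employee1, so Employee1 ∩ Employee2 → Employee1. The join is lossless.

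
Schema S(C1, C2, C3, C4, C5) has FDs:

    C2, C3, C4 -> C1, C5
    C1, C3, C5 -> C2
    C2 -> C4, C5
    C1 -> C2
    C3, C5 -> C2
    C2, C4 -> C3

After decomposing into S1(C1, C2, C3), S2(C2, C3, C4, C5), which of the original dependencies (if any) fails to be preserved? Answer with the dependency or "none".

C2, C3, C4 → C1, C5: restricted closure across fragments reaches C1, C5.
C1, C3, C5 → C2: restricted closure across fragments reaches C2.
C2 → C4, C5 lies within S2.
C1 → C2 lies within S1.
C3, C5 → C2 lies within S2.
C2, C4 → C3 lies within S2.
Every dependency is enforceable on the fragments, so the decomposition is dependency-preserving.

none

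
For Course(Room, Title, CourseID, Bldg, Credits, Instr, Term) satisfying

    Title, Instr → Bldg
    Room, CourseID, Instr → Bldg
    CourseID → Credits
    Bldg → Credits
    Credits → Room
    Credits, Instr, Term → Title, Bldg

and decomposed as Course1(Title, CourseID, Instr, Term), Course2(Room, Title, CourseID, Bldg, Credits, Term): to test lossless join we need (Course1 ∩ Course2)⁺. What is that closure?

Course1 ∩ Course2 = {Title, CourseID, Term}.
CourseID → Credits applies, adding Credits
Credits → Room applies, adding Room
Closure: {Room, Title, CourseID, Credits, Term}.

Room, Title, CourseID, Credits, Term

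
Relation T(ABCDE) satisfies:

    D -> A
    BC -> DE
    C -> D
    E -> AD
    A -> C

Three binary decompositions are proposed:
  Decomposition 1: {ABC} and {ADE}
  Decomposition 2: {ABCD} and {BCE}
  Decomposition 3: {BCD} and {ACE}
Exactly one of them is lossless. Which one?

Decomposition 2

Decomposition 1: common = {A}, closure = {ACD} → lossy.
Decomposition 2: common = {BC}, closure = {ABCDE} → lossless.
Decomposition 3: common = {C}, closure = {ACD} → lossy.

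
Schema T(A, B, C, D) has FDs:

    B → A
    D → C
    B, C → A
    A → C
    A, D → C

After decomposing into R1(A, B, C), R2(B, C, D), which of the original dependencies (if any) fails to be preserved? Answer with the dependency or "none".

B → A lies within R1.
D → C lies within R2.
B, C → A lies within R1.
A → C lies within R1.
A, D → C: restricted closure across fragments reaches C.
Every dependency is enforceable on the fragments, so the decomposition is dependency-preserving.

none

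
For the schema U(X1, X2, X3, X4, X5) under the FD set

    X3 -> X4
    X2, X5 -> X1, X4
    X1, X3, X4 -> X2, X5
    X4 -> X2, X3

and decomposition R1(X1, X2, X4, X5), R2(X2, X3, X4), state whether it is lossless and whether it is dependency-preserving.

lossless and dependency-preserving

Lossless test: (X2, X4)⁺ = {X2, X3, X4}, which contains all of one fragment — lossless.
Dependency preservation: X1, X3, X4 → X2, X5 is not contained in any single fragment, but the restricted closure of its left-hand side across the fragments still reaches the right-hand side; the remaining FDs each lie inside some fragment. All dependencies are preserved.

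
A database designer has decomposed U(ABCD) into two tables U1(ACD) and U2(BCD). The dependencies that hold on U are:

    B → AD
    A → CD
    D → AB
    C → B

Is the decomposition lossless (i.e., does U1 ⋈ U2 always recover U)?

Yes

Common attributes: U1 ∩ U2 = {CD}.
Closure of {CD}: D → AB applies, adding AB. So (CD)⁺ = {ABCD}.
This closure contains every attribute of U1, so U1 ∩ U2 → U1. The join is lossless.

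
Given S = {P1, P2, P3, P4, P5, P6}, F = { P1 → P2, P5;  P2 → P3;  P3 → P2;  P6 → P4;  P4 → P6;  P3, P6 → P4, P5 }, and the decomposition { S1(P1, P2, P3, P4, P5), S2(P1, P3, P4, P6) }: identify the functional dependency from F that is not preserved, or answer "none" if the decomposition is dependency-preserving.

P1 → P2, P5 lies within S1.
P2 → P3 lies within S1.
P3 → P2 lies within S1.
P6 → P4 lies within S2.
P4 → P6 lies within S2.
P3, P6 → P4, P5: restricted closure across fragments reaches P4, P5.
Every dependency is enforceable on the fragments, so the decomposition is dependency-preserving.

none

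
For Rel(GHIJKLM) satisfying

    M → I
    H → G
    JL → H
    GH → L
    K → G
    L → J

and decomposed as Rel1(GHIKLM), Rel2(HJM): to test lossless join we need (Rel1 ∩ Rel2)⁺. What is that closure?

Rel1 ∩ Rel2 = {HM}.
M → I applies, adding I
H → G applies, adding G
GH → L applies, adding L
L → J applies, adding J
Closure: {GHIJLM}.

GHIJLM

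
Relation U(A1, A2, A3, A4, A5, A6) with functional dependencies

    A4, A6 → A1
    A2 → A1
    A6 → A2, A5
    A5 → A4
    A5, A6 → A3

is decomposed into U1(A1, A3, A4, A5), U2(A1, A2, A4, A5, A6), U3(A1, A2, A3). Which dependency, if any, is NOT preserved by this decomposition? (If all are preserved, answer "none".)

Check A5, A6 → A3: no single fragment contains all of {A3, A5, A6}, and the restricted closure of {A5, A6} across the fragments never reaches {A3}.
A4, A6 → A1 is preserved.
A2 → A1 is preserved.
A6 → A2, A5 is preserved.
A5 → A4 is preserved.

A5, A6 → A3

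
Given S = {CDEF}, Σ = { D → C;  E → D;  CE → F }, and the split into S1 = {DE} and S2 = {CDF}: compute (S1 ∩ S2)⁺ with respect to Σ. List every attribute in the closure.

S1 ∩ S2 = {D}.
D → C applies, adding C
Closure: {CD}.

CD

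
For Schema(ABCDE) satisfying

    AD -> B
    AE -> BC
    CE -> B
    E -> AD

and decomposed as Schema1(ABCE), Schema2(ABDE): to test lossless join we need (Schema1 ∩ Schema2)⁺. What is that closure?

ABCDE

Schema1 ∩ Schema2 = {ABE}.
AE → BC applies, adding C
E → AD applies, adding D
Closure: {ABCDE}.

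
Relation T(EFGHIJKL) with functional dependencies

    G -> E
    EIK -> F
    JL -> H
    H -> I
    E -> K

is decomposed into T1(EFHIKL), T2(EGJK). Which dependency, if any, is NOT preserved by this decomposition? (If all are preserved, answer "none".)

JL -> H

Check JL → H: no single fragment contains all of {HJL}, and the restricted closure of {JL} across the fragments never reaches {H}.
G → E is preserved.
EIK → F is preserved.
H → I is preserved.
E → K is preserved.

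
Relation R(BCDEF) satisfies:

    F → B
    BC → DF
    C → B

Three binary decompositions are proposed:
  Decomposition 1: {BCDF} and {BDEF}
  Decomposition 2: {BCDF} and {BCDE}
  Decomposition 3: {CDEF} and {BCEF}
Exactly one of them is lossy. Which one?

Decomposition 1: common = {BDF}, closure = {BDF} → lossy.
Decomposition 2: common = {BCD}, closure = {BCDF} → lossless.
Decomposition 3: common = {CEF}, closure = {BCDEF} → lossless.

Decomposition 1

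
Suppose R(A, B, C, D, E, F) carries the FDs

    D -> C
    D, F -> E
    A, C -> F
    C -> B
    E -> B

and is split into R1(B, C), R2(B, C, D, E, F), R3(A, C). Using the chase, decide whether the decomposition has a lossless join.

Chase test. Columns are A, B, C, D, E, F; row i has aⱼ where attribute j ∈ Ri, else bᵢⱼ.
Initial tableau (one row per fragment):
  row 1: b11 a2 a3 b14 b15 b16
  row 2: b21 a2 a3 a4 a5 a6
  row 3: a1 b32 a3 b34 b35 b36
Rows 1 and 3 agree on C; apply C→B and equate their B entries.
No row becomes fully distinguished — the join is lossy.

No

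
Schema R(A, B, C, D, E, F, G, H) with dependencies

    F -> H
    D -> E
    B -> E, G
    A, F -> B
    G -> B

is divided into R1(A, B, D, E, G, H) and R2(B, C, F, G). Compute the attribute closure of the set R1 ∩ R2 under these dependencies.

B, E, G

R1 ∩ R2 = {B, G}.
B → E, G applies, adding E
Closure: {B, E, G}.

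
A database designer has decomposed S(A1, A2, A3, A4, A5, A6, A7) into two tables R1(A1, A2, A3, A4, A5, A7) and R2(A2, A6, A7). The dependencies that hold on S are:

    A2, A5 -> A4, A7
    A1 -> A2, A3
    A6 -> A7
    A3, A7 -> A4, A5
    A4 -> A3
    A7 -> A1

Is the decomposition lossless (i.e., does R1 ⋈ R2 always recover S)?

Common attributes: R1 ∩ R2 = {A2, A7}.
Closure of {A2, A7}: A7 → A1 applies, adding A1; A1 → A2, A3 applies, adding A3; A3, A7 → A4, A5 applies, adding A4, A5. So (A2, A7)⁺ = {A1, A2, A3, A4, A5, A7}.
This closure contains every attribute of R1, so R1 ∩ R2 → R1. The join is lossless.

Yes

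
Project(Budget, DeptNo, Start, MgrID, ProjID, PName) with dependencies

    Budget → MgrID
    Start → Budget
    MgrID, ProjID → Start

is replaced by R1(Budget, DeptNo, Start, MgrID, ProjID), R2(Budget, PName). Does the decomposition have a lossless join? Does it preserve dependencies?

Lossless test: (Budget)⁺ = {Budget, MgrID}, which is a superkey of neither fragment — lossy.
Dependency preservation: every FD's attributes lie within a single fragment, so each can be enforced locally — preserved.

lossy but dependency-preserving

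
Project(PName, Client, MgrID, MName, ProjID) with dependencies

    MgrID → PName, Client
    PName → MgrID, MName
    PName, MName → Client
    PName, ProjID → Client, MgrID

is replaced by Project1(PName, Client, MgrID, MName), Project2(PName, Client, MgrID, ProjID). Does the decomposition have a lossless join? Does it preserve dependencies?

lossless and dependency-preserving

Lossless test: (PName, Client, MgrID)⁺ = {PName, Client, MgrID, MName}, which contains all of one fragment — lossless.
Dependency preservation: every FD's attributes lie within a single fragment, so each can be enforced locally — preserved.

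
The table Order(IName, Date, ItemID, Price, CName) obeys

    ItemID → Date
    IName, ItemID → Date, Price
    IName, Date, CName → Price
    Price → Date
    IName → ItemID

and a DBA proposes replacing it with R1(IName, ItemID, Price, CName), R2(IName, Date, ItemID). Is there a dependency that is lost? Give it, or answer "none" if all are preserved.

Check Price → Date: no single fragment contains all of {Date, Price}, and the restricted closure of {Price} across the fragments never reaches {Date}.
ItemID → Date is preserved.
IName, ItemID → Date, Price is preserved.
IName, Date, CName → Price is preserved.
IName → ItemID is preserved.

Price → Date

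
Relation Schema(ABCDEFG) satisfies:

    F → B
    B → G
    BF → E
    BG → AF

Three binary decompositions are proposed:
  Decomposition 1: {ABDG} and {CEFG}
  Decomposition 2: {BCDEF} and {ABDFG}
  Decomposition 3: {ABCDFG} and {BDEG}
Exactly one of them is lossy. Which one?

Decomposition 1

Decomposition 1: common = {G}, closure = {G} → lossy.
Decomposition 2: common = {BDF}, closure = {ABDEFG} → lossless.
Decomposition 3: common = {BDG}, closure = {ABDEFG} → lossless.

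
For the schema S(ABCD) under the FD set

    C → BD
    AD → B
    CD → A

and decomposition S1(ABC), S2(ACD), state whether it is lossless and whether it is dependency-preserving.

Lossless test: (AC)⁺ = {ABCD}, which contains all of one fragment — lossless.
Dependency preservation: the restricted closure of {AD} across the fragments never reaches {B}, so AD → B cannot be enforced without a join — not preserved.

lossless but not dependency-preserving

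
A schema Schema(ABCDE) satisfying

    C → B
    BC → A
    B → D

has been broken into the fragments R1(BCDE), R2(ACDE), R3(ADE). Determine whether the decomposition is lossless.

Chase test. Columns are ABCDE; row i has aⱼ where attribute j ∈ Ri, else bᵢⱼ.
Initial tableau (one row per fragment):
  row 1: b11 a2 a3 a4 a5
  row 2: a1 b22 a3 a4 a5
  row 3: a1 b32 b33 a4 a5
Rows 1 and 2 agree on C; apply C→B and equate their B entries.
Rows 1 and 2 agree on BC; apply BC→A and equate their A entries.
Row 1 is now all distinguished symbols — the join is lossless.

Yes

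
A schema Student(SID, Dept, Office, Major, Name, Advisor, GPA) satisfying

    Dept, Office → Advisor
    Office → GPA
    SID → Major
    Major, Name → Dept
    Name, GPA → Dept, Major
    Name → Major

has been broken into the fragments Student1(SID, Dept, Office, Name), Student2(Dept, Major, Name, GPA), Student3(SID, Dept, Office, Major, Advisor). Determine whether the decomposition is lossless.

No

Chase test. Columns are SID, Dept, Office, Major, Name, Advisor, GPA; row i has aⱼ where attribute j ∈ Studenti, else bᵢⱼ.
Initial tableau (one row per fragment):
  row 1: a1 a2 a3 b14 a5 b16 b17
  row 2: b21 a2 b23 a4 a5 b26 a7
  row 3: a1 a2 a3 a4 b35 a6 b37
Rows 1 and 3 agree on Dept, Office; apply Dept, Office→Advisor and equate their Advisor entries.
Rows 1 and 3 agree on Office; apply Office→GPA and equate their GPA entries.
Rows 1 and 3 agree on SID; apply SID→Major and equate their Major entries.
No row becomes fully distinguished — the join is lossy.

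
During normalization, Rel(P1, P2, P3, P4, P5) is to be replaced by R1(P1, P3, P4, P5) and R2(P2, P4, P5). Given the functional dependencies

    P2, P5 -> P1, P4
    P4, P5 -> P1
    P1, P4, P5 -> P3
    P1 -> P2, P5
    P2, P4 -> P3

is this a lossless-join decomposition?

Common attributes: R1 ∩ R2 = {P4, P5}.
Closure of {P4, P5}: P4, P5 → P1 applies, adding P1; P1, P4, P5 → P3 applies, adding P3; P1 → P2, P5 applies, adding P2. So (P4, P5)⁺ = {P1, P2, P3, P4, P5}.
This closure contains every attribute of R1, so R1 ∩ R2 → R1. The join is lossless.

Yes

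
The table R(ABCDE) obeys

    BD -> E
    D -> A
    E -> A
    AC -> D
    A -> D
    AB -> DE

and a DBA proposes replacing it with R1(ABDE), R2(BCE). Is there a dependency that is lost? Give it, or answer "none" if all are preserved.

none

BD → E lies within R1.
D → A lies within R1.
E → A lies within R1.
AC → D: restricted closure across fragments reaches D.
A → D lies within R1.
AB → DE lies within R1.
Every dependency is enforceable on the fragments, so the decomposition is dependency-preserving.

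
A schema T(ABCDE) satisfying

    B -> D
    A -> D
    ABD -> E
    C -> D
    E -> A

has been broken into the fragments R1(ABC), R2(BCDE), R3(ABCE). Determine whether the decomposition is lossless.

Chase test. Columns are ABCDE; row i has aⱼ where attribute j ∈ Ri, else bᵢⱼ.
Initial tableau (one row per fragment):
  row 1: a1 a2 a3 b14 b15
  row 2: b21 a2 a3 a4 a5
  row 3: a1 a2 a3 b34 a5
Rows 1 and 2 agree on B; apply B→D and equate their D entries.
Rows 1 and 3 agree on B; apply B→D and equate their D entries.
Rows 1 and 3 agree on ABD; apply ABD→E and equate their E entries.
Rows 1 and 2 agree on E; apply E→A and equate their A entries.
Row 1 is now all distinguished symbols — the join is lossless.

Yes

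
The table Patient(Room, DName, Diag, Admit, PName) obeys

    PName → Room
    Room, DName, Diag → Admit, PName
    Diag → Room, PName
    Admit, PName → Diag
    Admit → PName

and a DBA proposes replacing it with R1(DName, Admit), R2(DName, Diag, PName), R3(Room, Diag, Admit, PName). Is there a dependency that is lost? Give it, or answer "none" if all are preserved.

Check Room, DName, Diag → Admit, PName: no single fragment contains all of {Room, DName, Diag, Admit, PName}, and the restricted closure of {Room, DName, Diag} across the fragments never reaches {Admit, PName}.
PName → Room is preserved.
Diag → Room, PName is preserved.
Admit, PName → Diag is preserved.
Admit → PName is preserved.

Room, DName, Diag → Admit, PName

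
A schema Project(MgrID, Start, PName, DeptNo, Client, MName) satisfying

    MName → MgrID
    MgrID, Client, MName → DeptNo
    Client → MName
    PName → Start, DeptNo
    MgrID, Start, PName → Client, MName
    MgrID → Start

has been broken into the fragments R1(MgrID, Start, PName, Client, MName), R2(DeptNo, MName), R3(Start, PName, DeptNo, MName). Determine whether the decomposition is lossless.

Chase test. Columns are MgrID, Start, PName, DeptNo, Client, MName; row i has aⱼ where attribute j ∈ Ri, else bᵢⱼ.
Initial tableau (one row per fragment):
  row 1: a1 a2 a3 b14 a5 a6
  row 2: b21 b22 b23 a4 b25 a6
  row 3: b31 a2 a3 a4 b35 a6
Rows 1 and 2 agree on MName; apply MName→MgrID and equate their MgrID entries.
Rows 1 and 3 agree on MName; apply MName→MgrID and equate their MgrID entries.
Rows 1 and 3 agree on PName; apply PName→Start, DeptNo and equate their Start, DeptNo entries.
Rows 1 and 3 agree on MgrID, Start, PName; apply MgrID, Start, PName→Client, MName and equate their Client, MName entries.
Rows 1 and 2 agree on MgrID; apply MgrID→Start and equate their Start entries.
Row 1 is now all distinguished symbols — the join is lossless.

Yes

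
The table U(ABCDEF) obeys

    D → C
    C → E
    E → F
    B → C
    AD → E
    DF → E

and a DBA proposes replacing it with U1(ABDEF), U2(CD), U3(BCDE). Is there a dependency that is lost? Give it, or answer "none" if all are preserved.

D → C lies within U2.
C → E lies within U3.
E → F lies within U1.
B → C lies within U3.
AD → E lies within U1.
DF → E lies within U1.
Every dependency is enforceable on the fragments, so the decomposition is dependency-preserving.

none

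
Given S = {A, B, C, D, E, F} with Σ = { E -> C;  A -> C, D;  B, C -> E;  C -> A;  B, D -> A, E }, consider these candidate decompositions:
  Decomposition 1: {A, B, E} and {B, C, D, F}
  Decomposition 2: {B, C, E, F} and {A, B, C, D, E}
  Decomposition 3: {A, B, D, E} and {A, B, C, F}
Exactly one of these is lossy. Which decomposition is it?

Decomposition 1

Decomposition 1: common = {B}, closure = {B} → lossy.
Decomposition 2: common = {B, C, E}, closure = {A, B, C, D, E} → lossless.
Decomposition 3: common = {A, B}, closure = {A, B, C, D, E} → lossless.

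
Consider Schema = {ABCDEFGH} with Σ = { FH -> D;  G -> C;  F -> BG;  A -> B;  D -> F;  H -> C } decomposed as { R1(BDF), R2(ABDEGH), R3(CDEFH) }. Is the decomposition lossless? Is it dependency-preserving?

lossless but not dependency-preserving

Lossless test (chase): Rows 1 and 3 agree on F; apply F→BG and equate their BG entries. Rows 1 and 2 agree on D; apply D→F and equate their F entries. Rows 2 and 3 agree on H; apply H→C and equate their C entries. Rows 1 and 3 agree on G; apply G→C and equate their C entries. Rows 1 and 2 agree on F; apply F→BG and equate their BG entries. Row 2 is now all distinguished symbols — the join is lossless.
Dependency preservation: the restricted closure of {G} across the fragments never reaches {C}, so G → C cannot be enforced without a join — not preserved.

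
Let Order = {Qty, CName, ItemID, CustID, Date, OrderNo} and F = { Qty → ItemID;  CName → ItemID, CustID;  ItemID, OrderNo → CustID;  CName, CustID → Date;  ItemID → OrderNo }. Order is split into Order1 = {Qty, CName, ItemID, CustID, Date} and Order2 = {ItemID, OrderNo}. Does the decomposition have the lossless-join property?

Common attributes: Order1 ∩ Order2 = {ItemID}.
Closure of {ItemID}: ItemID → OrderNo applies, adding OrderNo; ItemID, OrderNo → CustID applies, adding CustID. So (ItemID)⁺ = {ItemID, CustID, OrderNo}.
This closure contains every attribute of Order2, so Order1 ∩ Order2 → Order2. The join is lossless.

Yes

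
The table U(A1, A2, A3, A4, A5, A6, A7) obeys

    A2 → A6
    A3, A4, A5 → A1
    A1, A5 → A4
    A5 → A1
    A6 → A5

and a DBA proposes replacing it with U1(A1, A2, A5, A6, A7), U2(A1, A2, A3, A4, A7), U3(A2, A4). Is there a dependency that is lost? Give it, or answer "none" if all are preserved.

Check A1, A5 → A4: no single fragment contains all of {A1, A4, A5}, and the restricted closure of {A1, A5} across the fragments never reaches {A4}.
A2 → A6 is preserved.
A3, A4, A5 → A1 is preserved.
A5 → A1 is preserved.
A6 → A5 is preserved.

A1, A5 → A4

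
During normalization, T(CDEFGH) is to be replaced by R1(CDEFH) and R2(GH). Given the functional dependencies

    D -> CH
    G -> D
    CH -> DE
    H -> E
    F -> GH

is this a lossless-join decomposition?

Common attributes: R1 ∩ R2 = {H}.
Closure of {H}: H → E applies, adding E. So (H)⁺ = {EH}.
The closure contains neither all of R1 = {CDEFH} nor all of R2 = {GH}, so the common attributes are not a superkey of either fragment. The join is lossy.

No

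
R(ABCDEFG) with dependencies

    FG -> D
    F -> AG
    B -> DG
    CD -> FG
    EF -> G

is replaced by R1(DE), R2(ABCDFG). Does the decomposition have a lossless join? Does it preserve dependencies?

Lossless test: (D)⁺ = {D}, which is a superkey of neither fragment — lossy.
Dependency preservation: EF → G is not contained in any single fragment, but the restricted closure of its left-hand side across the fragments still reaches the right-hand side; the remaining FDs each lie inside some fragment. All dependencies are preserved.

lossy but dependency-preserving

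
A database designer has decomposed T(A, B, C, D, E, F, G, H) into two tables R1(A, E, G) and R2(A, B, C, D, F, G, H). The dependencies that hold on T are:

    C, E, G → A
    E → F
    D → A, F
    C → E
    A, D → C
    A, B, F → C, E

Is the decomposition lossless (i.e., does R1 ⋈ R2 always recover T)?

No

Common attributes: R1 ∩ R2 = {A, G}.
No dependency enlarges {A, G}, so (A, G)⁺ = {A, G}.
The closure contains neither all of R1 = {A, E, G} nor all of R2 = {A, B, C, D, F, G, H}, so the common attributes are not a superkey of either fragment. The join is lossy.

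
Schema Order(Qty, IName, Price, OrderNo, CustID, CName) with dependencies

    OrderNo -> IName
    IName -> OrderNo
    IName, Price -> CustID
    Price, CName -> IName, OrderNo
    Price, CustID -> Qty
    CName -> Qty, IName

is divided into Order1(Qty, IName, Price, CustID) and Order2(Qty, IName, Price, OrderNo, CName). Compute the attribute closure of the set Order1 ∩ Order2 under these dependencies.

Order1 ∩ Order2 = {Qty, IName, Price}.
IName → OrderNo applies, adding OrderNo
IName, Price → CustID applies, adding CustID
Closure: {Qty, IName, Price, OrderNo, CustID}.

Qty, IName, Price, OrderNo, CustID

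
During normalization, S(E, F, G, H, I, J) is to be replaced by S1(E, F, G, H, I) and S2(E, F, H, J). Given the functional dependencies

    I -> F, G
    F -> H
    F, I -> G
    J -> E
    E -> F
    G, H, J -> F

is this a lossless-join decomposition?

No

Common attributes: S1 ∩ S2 = {E, F, H}.
No dependency enlarges {E, F, H}, so (E, F, H)⁺ = {E, F, H}.
The closure contains neither all of S1 = {E, F, G, H, I} nor all of S2 = {E, F, H, J}, so the common attributes are not a superkey of either fragment. The join is lossy.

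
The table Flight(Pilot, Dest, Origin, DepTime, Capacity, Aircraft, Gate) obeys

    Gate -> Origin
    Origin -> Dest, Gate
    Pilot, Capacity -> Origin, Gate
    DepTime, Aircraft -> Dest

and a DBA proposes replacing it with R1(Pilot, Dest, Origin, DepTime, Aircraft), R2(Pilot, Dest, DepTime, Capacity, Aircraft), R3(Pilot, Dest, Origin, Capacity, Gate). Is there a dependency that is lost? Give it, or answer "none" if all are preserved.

Gate → Origin lies within R3.
Origin → Dest, Gate lies within R3.
Pilot, Capacity → Origin, Gate lies within R3.
DepTime, Aircraft → Dest lies within R1.
Every dependency is enforceable on the fragments, so the decomposition is dependency-preserving.

none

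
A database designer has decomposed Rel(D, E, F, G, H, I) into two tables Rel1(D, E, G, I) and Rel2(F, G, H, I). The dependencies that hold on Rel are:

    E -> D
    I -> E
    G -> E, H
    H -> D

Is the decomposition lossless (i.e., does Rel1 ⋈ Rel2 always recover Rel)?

Common attributes: Rel1 ∩ Rel2 = {G, I}.
Closure of {G, I}: I → E applies, adding E; G → E, H applies, adding H; H → D applies, adding D. So (G, I)⁺ = {D, E, G, H, I}.
This closure contains every attribute of Rel1, so Rel1 ∩ Rel2 → Rel1. The join is lossless.

Yes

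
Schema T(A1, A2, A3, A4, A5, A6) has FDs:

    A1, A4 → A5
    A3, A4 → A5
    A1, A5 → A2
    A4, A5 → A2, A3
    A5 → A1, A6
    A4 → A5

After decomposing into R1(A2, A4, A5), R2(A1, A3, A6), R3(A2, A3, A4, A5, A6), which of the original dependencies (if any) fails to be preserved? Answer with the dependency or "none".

A5 → A1, A6

Check A5 → A1, A6: no single fragment contains all of {A1, A5, A6}, and the restricted closure of {A5} across the fragments never reaches {A1, A6}.
A1, A4 → A5 is preserved.
A3, A4 → A5 is preserved.
A1, A5 → A2 is preserved.
A4, A5 → A2, A3 is preserved.
A4 → A5 is preserved.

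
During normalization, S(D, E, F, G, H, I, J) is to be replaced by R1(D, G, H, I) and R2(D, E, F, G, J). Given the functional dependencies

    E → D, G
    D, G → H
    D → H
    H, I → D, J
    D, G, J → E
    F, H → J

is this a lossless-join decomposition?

No

Common attributes: R1 ∩ R2 = {D, G}.
Closure of {D, G}: D, G → H applies, adding H. So (D, G)⁺ = {D, G, H}.
The closure contains neither all of R1 = {D, G, H, I} nor all of R2 = {D, E, F, G, J}, so the common attributes are not a superkey of either fragment. The join is lossy.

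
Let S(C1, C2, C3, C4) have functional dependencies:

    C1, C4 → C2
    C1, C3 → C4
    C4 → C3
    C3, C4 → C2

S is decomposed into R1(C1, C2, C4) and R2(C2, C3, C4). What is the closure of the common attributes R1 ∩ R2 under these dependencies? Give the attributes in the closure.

R1 ∩ R2 = {C2, C4}.
C4 → C3 applies, adding C3
Closure: {C2, C3, C4}.

C2, C3, C4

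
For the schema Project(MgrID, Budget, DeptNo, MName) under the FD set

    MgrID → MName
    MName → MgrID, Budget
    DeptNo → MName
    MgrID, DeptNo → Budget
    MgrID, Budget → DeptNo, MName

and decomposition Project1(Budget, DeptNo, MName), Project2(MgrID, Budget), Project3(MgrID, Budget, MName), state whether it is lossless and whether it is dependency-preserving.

lossless and dependency-preserving

Lossless test (chase): Rows 2 and 3 agree on MgrID; apply MgrID→MName and equate their MName entries. Rows 1 and 2 agree on MName; apply MName→MgrID, Budget and equate their MgrID, Budget entries. Rows 1 and 2 agree on MgrID, Budget; apply MgrID, Budget→DeptNo, MName and equate their DeptNo, MName entries. Rows 1 and 3 agree on MgrID, Budget; apply MgrID, Budget→DeptNo, MName and equate their DeptNo, MName entries. Row 1 is now all distinguished symbols — the join is lossless.
Dependency preservation: MgrID, DeptNo → Budget; MgrID, Budget → DeptNo, MName are not contained in any single fragment, but the restricted closure of each left-hand side across the fragments still reaches the right-hand side; the remaining FDs each lie inside some fragment. All dependencies are preserved.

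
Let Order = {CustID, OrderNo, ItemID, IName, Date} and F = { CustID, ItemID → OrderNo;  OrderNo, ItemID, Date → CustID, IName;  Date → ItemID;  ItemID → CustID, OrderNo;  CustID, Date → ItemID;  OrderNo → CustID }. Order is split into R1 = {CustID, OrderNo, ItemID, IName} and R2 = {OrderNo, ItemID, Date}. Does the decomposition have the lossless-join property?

Common attributes: R1 ∩ R2 = {OrderNo, ItemID}.
Closure of {OrderNo, ItemID}: ItemID → CustID, OrderNo applies, adding CustID. So (OrderNo, ItemID)⁺ = {CustID, OrderNo, ItemID}.
The closure contains neither all of R1 = {CustID, OrderNo, ItemID, IName} nor all of R2 = {OrderNo, ItemID, Date}, so the common attributes are not a superkey of either fragment. The join is lossy.

No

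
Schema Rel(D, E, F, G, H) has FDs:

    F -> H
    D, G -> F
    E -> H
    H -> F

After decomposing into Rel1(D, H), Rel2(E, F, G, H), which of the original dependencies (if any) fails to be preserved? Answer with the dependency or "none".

D, G -> F

Check D, G → F: no single fragment contains all of {D, F, G}, and the restricted closure of {D, G} across the fragments never reaches {F}.
F → H is preserved.
E → H is preserved.
H → F is preserved.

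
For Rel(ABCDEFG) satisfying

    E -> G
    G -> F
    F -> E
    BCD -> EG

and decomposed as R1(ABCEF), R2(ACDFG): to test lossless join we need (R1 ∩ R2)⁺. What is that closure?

ACEFG

R1 ∩ R2 = {ACF}.
F → E applies, adding E
E → G applies, adding G
Closure: {ACEFG}.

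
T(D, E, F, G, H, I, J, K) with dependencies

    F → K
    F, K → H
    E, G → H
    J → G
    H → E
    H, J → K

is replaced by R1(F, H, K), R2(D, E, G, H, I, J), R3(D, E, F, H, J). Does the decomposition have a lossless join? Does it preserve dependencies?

Lossless test (chase): Rows 1 and 3 agree on F; apply F→K and equate their K entries. Rows 2 and 3 agree on J; apply J→G and equate their G entries. Rows 1 and 2 agree on H; apply H→E and equate their E entries. Rows 2 and 3 agree on H, J; apply H, J→K and equate their K entries. No row becomes fully distinguished — the join is lossy.
Dependency preservation: the restricted closure of {H, J} across the fragments never reaches {K}, so H, J → K cannot be enforced without a join — not preserved.

lossy and not dependency-preserving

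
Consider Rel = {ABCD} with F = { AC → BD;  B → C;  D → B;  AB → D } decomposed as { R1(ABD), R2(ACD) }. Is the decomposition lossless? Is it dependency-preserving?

Lossless test: (AD)⁺ = {ABCD}, which contains all of one fragment — lossless.
Dependency preservation: the restricted closure of {B} across the fragments never reaches {C}, so B → C cannot be enforced without a join — not preserved.

lossless but not dependency-preserving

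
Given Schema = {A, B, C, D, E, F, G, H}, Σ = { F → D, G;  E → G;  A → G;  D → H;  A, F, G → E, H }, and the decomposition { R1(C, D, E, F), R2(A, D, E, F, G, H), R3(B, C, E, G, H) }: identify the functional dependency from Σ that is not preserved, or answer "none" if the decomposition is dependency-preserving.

F → D, G lies within R2.
E → G lies within R2.
A → G lies within R2.
D → H lies within R2.
A, F, G → E, H lies within R2.
Every dependency is enforceable on the fragments, so the decomposition is dependency-preserving.

none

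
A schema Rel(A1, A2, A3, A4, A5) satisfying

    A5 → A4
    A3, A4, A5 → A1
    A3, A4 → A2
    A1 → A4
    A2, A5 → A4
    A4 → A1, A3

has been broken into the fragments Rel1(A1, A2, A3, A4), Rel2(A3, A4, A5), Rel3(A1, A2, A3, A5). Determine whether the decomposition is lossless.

Yes

Chase test. Columns are A1, A2, A3, A4, A5; row i has aⱼ where attribute j ∈ Reli, else bᵢⱼ.
Initial tableau (one row per fragment):
  row 1: a1 a2 a3 a4 b15
  row 2: b21 b22 a3 a4 a5
  row 3: a1 a2 a3 b34 a5
Rows 2 and 3 agree on A5; apply A5→A4 and equate their A4 entries.
Rows 2 and 3 agree on A3, A4, A5; apply A3, A4, A5→A1 and equate their A1 entries.
Rows 1 and 2 agree on A3, A4; apply A3, A4→A2 and equate their A2 entries.
Row 2 is now all distinguished symbols — the join is lossless.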